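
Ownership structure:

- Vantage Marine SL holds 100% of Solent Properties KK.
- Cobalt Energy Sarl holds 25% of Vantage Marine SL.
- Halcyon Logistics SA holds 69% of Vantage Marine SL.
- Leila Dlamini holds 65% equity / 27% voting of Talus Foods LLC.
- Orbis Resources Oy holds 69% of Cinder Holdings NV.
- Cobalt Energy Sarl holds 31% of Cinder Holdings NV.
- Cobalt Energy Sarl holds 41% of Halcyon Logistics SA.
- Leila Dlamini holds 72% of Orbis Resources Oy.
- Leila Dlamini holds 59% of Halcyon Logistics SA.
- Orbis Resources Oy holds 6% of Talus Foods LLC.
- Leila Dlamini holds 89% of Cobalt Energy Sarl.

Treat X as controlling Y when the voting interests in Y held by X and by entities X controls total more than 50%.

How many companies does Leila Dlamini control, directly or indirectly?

Leila holds 89% of Cobalt, so Leila controls Cobalt.
Cobalt and Leila together hold 41% + 59% = 100% of Halcyon, so Leila controls Halcyon.
Leila holds 72% of Orbis, so Leila controls Orbis.
Halcyon and Cobalt together hold 69% + 25% = 94% of Vantage, so Leila controls Vantage.
Vantage holds 100% of Solent, so Leila controls Solent.
Orbis and Cobalt together hold 69% + 31% = 100% of Cinder, so Leila controls Cinder.
No other company's threshold is met.
Leila controls 6 companies.

6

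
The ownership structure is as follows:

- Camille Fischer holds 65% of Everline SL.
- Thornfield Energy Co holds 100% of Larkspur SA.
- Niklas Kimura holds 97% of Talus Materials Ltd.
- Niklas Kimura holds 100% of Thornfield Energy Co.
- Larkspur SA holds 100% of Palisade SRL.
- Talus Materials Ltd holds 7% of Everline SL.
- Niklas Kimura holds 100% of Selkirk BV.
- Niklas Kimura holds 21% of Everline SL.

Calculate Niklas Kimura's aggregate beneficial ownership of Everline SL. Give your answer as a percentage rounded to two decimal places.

Niklas reaches Everline along 2 paths.
Via Talus: 97% × 7% = 6.79%.
Direct stake: 21% = 21%.
Total: 6.79% + 21% = 27.79%.

27.79%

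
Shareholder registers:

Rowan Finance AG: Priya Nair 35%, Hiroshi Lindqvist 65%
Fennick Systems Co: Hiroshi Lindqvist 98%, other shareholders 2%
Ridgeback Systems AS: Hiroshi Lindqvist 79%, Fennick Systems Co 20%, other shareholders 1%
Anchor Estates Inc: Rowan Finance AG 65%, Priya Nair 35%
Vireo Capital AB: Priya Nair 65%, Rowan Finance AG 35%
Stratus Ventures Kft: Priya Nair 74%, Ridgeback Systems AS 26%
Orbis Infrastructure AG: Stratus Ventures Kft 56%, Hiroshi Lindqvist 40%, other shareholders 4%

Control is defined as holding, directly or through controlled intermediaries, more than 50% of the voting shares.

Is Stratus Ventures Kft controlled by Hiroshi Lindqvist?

Hiroshi holds 65% of Rowan, so Hiroshi controls Rowan.
Hiroshi holds 98% of Fennick, so Hiroshi controls Fennick.
Hiroshi and Fennick together hold 79% + 20% = 99% of Ridgeback, so Hiroshi controls Ridgeback.
Rowan holds 65% of Anchor, so Hiroshi controls Anchor.
In Stratus, Hiroshi's side holds only 26%, not > 50%.
So Hiroshi does not control Stratus.

No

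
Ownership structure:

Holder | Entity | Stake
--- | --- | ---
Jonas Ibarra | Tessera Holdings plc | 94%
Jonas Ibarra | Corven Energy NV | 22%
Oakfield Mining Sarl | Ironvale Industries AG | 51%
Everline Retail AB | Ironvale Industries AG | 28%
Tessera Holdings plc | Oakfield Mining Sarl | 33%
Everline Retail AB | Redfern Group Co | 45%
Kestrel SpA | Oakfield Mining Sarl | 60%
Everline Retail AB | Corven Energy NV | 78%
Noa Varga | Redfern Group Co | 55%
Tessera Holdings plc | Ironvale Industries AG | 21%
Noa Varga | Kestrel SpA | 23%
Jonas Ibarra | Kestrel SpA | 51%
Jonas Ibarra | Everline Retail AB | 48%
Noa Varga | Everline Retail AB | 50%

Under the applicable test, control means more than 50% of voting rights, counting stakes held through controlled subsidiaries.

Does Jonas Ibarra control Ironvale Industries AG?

Yes

Jonas holds 94% of Tessera, so Jonas controls Tessera.
Jonas holds 51% of Kestrel, so Jonas controls Kestrel.
Tessera and Kestrel together hold 33% + 60% = 93% of Oakfield, so Jonas controls Oakfield.
Oakfield and Tessera together hold 51% + 21% = 72% of Ironvale, so Jonas controls Ironvale.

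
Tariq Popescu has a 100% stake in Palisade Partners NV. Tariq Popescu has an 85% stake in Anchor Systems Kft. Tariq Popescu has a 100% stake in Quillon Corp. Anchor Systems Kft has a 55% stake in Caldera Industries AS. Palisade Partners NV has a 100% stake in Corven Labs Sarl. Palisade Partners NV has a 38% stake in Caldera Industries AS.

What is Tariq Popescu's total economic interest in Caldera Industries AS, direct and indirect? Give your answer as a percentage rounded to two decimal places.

Tariq reaches Caldera along 2 paths.
Via Anchor: 85% × 55% = 46.75%.
Via Palisade: 100% × 38% = 38%.
Total: 46.75% + 38% = 84.75%.

84.75%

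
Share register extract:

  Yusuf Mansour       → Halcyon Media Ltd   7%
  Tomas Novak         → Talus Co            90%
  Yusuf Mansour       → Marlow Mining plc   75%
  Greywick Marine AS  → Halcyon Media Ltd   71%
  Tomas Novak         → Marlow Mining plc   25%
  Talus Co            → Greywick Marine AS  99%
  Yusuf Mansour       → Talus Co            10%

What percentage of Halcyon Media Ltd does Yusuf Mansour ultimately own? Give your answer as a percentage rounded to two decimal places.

14.03%

Yusuf reaches Halcyon along 2 paths.
Via Talus → Greywick: 10% × 99% × 71% = 7.029%.
Direct stake: 7% = 7%.
Total: 7.029% + 7% = 14.029%.
Rounded: 14.03%.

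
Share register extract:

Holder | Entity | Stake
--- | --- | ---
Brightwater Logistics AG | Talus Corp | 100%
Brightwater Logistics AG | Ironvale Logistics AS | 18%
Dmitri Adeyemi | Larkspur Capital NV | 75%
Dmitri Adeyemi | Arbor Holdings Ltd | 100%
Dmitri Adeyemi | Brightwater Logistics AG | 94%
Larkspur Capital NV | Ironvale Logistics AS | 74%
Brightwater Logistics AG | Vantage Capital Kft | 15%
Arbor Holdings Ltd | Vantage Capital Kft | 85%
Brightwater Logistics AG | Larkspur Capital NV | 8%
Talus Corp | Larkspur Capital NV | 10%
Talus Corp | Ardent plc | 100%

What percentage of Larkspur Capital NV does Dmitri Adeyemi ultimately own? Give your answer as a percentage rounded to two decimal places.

91.92%

Dmitri reaches Larkspur along 3 paths.
Direct stake: 75% = 75%.
Via Brightwater → Talus: 94% × 100% × 10% = 9.4%.
Via Brightwater: 94% × 8% = 7.52%.
Total: 75% + 9.4% + 7.52% = 91.92%.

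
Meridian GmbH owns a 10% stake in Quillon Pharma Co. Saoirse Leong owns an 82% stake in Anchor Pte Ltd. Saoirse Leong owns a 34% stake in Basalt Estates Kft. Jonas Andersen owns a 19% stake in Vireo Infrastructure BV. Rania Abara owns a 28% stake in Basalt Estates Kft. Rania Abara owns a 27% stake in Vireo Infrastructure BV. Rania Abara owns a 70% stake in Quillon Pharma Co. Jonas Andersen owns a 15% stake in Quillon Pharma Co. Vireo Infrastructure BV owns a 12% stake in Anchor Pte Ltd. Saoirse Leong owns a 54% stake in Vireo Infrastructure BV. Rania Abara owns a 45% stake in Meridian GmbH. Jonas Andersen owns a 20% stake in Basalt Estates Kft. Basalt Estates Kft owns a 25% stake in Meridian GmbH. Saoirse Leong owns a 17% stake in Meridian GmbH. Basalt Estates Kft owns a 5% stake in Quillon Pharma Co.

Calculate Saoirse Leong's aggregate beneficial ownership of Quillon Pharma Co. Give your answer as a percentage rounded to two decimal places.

4.25%

Saoirse reaches Quillon along 3 paths.
Via Meridian: 17% × 10% = 1.7%.
Via Basalt → Meridian: 34% × 25% × 10% = 0.85%.
Via Basalt: 34% × 5% = 1.7%.
Total: 1.7% + 0.85% + 1.7% = 4.25%.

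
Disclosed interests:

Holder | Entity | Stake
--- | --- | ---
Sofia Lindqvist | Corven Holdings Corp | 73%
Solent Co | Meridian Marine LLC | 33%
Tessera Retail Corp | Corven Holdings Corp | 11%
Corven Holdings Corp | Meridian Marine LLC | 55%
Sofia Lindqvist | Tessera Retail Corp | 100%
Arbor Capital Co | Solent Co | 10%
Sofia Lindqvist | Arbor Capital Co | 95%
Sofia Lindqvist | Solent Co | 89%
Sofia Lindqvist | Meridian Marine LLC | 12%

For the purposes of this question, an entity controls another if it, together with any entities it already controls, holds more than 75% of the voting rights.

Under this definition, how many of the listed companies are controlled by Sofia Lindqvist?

Sofia holds 100% of Tessera, so Sofia controls Tessera.
Sofia holds 95% of Arbor, so Sofia controls Arbor.
Sofia and Tessera together hold 73% + 11% = 84% of Corven, so Sofia controls Corven.
Sofia and Arbor together hold 89% + 10% = 99% of Solent, so Sofia controls Solent.
Sofia and Solent and Corven together hold 12% + 33% + 55% = 100% of Meridian, so Sofia controls Meridian.
Sofia controls 5 companies.

5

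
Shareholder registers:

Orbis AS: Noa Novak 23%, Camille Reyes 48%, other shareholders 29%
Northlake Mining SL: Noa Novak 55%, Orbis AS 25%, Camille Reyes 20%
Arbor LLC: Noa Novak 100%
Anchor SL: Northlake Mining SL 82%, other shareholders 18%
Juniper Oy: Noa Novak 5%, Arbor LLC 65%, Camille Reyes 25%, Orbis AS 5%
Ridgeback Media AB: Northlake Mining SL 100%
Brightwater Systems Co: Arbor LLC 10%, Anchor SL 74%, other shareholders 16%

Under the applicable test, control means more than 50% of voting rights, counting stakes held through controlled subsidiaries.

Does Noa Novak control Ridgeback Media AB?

Noa holds 55% of Northlake, so Noa controls Northlake.
Northlake holds 100% of Ridgeback, so Noa controls Ridgeback.

Yes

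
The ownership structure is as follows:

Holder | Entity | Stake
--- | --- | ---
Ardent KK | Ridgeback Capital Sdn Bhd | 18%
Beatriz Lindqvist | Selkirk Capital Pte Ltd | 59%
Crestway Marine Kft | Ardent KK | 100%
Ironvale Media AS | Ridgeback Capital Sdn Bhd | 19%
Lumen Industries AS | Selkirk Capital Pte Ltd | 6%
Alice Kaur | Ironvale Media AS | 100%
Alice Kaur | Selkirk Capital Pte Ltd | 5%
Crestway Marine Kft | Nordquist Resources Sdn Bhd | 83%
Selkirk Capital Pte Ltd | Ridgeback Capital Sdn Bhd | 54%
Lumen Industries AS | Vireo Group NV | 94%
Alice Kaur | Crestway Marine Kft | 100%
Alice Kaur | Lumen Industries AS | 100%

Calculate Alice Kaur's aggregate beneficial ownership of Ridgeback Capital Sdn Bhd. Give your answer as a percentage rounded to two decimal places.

Alice reaches Ridgeback along 4 paths.
Via Crestway → Ardent: 100% × 100% × 18% = 18%.
Via Lumen → Selkirk: 100% × 6% × 54% = 3.24%.
Via Selkirk: 5% × 54% = 2.7%.
Via Ironvale: 100% × 19% = 19%.
Total: 18% + 3.24% + 2.7% + 19% = 42.94%.

42.94%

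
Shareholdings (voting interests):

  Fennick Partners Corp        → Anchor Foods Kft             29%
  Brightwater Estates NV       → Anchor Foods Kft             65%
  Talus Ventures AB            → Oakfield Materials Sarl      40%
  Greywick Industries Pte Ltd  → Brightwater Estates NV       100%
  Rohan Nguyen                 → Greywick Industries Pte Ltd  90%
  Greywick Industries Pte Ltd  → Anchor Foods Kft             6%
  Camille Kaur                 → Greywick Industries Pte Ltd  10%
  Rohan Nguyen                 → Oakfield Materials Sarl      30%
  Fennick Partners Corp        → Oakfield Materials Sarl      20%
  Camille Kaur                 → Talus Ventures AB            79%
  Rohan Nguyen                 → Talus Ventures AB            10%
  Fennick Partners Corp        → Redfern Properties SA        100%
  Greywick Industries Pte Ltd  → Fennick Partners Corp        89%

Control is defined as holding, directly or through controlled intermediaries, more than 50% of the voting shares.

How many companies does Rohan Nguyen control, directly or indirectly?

5

Rohan holds 90% of Greywick, so Rohan controls Greywick.
Greywick holds 100% of Brightwater, so Rohan controls Brightwater.
Greywick holds 89% of Fennick, so Rohan controls Fennick.
Fennick holds 100% of Redfern, so Rohan controls Redfern.
Brightwater and Fennick and Greywick together hold 65% + 29% + 6% = 100% of Anchor, so Rohan controls Anchor.
No other company's threshold is met.
Rohan controls 5 companies.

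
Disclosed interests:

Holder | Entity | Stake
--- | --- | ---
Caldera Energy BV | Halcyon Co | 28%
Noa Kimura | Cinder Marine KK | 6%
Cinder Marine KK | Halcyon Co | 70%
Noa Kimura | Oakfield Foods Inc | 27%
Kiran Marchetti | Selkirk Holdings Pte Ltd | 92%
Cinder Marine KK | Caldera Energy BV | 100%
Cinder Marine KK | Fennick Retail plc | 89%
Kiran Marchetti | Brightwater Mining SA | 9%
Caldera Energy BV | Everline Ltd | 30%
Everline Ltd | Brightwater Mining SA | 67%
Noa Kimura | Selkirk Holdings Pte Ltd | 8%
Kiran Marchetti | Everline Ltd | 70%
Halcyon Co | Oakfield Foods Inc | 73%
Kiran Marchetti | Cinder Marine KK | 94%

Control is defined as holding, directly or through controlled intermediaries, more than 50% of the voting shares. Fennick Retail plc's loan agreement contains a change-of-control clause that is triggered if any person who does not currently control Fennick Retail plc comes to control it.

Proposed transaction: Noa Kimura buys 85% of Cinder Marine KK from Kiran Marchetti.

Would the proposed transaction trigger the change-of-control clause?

Yes

The purchase adds only to Noa's holdings (Kiran's stake shrinks), so Noa is the only person who could newly come to control Fennick.
Noa's largest direct stake is 27% in Oakfield, which does not meet the threshold, so Noa controls no company.
Neither Noa nor any entity Noa controls holds any voting interest in Fennick.
So before the transaction, Noa does not control Fennick.
After the purchase, Noa's direct stake in Cinder rises to 6% + 85% = 91%, and Kiran's stake falls to 9%.
Noa holds 91% of Cinder, so Noa controls Cinder.
Cinder holds 89% of Fennick, so Noa controls Fennick.
Noa did not control Fennick before and does after, so the clause is triggered.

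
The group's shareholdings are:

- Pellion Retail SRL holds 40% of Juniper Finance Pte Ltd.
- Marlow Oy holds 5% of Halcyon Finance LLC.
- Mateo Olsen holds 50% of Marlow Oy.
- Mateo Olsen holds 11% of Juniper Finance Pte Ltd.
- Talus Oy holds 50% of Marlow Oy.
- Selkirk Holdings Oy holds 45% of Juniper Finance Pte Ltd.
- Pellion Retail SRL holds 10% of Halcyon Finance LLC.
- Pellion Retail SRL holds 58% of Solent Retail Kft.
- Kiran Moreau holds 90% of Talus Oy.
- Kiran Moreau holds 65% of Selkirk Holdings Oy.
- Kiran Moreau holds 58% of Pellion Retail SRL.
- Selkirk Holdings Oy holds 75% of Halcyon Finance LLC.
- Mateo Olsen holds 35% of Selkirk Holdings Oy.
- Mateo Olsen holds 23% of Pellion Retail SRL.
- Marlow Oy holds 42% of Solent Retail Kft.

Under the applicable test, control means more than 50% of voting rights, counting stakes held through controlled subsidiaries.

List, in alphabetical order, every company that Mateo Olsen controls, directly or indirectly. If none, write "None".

Mateo's largest direct stake is 50% in Marlow, which does not meet the threshold.

None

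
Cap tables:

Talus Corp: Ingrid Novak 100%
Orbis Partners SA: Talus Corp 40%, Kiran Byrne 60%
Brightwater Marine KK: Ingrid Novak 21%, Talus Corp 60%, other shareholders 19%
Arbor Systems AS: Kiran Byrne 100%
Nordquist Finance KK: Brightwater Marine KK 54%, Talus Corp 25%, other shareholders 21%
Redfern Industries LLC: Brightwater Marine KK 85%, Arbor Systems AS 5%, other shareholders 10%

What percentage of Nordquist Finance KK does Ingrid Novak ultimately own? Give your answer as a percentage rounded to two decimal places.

Ingrid reaches Nordquist along 3 paths.
Via Brightwater: 21% × 54% = 11.34%.
Via Talus → Brightwater: 100% × 60% × 54% = 32.4%.
Via Talus: 100% × 25% = 25%.
Total: 11.34% + 32.4% + 25% = 68.74%.

68.74%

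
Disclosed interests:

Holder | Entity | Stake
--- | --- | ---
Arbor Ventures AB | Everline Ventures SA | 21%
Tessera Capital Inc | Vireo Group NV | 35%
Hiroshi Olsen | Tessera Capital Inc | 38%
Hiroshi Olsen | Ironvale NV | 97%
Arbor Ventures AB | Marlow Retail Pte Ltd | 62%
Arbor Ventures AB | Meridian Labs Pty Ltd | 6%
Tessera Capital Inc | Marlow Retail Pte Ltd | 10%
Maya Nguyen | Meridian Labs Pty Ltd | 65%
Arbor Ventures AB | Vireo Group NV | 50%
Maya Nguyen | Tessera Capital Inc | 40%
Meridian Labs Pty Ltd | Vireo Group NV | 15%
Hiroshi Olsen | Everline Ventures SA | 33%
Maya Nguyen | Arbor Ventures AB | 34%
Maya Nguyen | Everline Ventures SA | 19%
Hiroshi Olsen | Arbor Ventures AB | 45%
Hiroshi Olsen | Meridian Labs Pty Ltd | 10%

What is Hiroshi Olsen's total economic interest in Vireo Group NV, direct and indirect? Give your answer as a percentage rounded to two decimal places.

Hiroshi reaches Vireo along 4 paths.
Via Tessera: 38% × 35% = 13.3%.
Via Arbor → Meridian: 45% × 6% × 15% = 0.405%.
Via Meridian: 10% × 15% = 1.5%.
Via Arbor: 45% × 50% = 22.5%.
Total: 13.3% + 0.405% + 1.5% + 22.5% = 37.705%.
Rounded: 37.71%.

37.71%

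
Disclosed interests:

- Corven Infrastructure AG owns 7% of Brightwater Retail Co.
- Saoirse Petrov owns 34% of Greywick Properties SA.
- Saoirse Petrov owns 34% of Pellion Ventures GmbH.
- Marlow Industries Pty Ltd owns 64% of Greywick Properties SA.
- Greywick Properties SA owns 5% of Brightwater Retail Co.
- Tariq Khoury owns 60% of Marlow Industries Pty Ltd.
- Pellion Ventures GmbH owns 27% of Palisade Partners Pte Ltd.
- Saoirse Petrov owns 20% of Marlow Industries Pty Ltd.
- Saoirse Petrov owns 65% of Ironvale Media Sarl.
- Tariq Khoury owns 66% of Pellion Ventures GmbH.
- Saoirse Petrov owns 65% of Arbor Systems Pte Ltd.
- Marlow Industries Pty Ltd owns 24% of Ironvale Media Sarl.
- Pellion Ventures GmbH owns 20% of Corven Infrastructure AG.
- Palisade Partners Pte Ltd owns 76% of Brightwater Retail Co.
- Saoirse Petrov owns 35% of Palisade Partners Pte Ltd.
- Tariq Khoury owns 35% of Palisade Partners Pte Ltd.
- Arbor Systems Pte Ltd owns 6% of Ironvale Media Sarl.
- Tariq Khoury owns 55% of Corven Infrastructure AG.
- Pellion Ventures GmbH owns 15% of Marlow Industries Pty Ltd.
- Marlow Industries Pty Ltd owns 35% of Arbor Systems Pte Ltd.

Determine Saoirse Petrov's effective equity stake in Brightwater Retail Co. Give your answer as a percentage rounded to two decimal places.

36.56%

Saoirse reaches Brightwater along 6 paths.
Via Palisade: 35% × 76% = 26.6%.
Via Pellion → Palisade: 34% × 27% × 76% = 6.9768%.
Via Greywick: 34% × 5% = 1.7%.
Via Pellion → Marlow → Greywick: 34% × 15% × 64% × 5% = 0.1632%.
Via Marlow → Greywick: 20% × 64% × 5% = 0.64%.
Via Pellion → Corven: 34% × 20% × 7% = 0.476%.
Total: 26.6% + 6.9768% + 1.7% + 0.1632% + 0.64% + 0.476% = 36.556%.
Rounded: 36.56%.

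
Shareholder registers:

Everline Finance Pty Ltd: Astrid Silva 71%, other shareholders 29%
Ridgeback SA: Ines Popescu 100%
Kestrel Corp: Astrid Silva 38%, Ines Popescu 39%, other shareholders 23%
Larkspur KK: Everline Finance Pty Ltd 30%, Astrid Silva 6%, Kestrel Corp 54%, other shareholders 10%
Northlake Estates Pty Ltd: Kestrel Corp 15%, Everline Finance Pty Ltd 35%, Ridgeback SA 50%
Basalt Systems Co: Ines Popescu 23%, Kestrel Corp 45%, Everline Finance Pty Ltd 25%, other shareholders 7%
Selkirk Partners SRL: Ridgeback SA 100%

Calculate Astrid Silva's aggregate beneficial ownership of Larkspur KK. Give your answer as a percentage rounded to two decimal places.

Astrid reaches Larkspur along 3 paths.
Via Everline: 71% × 30% = 21.3%.
Direct stake: 6% = 6%.
Via Kestrel: 38% × 54% = 20.52%.
Total: 21.3% + 6% + 20.52% = 47.82%.

47.82%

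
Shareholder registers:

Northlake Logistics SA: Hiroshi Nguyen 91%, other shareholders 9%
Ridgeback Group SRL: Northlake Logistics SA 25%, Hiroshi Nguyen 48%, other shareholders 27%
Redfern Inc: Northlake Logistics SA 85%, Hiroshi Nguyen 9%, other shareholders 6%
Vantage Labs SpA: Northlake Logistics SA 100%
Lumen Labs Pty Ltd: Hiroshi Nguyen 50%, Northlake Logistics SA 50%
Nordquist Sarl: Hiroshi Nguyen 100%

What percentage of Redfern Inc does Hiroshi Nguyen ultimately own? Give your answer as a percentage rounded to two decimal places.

Hiroshi reaches Redfern along 2 paths.
Via Northlake: 91% × 85% = 77.35%.
Direct stake: 9% = 9%.
Total: 77.35% + 9% = 86.35%.

86.35%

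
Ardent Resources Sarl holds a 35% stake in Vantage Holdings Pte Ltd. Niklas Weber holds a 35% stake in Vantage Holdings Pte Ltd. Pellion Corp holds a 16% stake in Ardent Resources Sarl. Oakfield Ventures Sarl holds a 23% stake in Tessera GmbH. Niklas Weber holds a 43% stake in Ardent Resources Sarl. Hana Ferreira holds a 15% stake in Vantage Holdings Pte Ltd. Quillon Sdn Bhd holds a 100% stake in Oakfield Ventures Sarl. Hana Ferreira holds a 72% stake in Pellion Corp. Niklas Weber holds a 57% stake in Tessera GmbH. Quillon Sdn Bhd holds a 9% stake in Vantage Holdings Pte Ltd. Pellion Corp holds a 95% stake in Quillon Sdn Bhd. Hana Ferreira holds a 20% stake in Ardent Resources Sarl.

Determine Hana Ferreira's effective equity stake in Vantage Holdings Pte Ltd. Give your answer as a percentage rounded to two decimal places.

32.19%

Hana reaches Vantage along 4 paths.
Via Ardent: 20% × 35% = 7%.
Via Pellion → Ardent: 72% × 16% × 35% = 4.032%.
Direct stake: 15% = 15%.
Via Pellion → Quillon: 72% × 95% × 9% = 6.156%.
Total: 7% + 4.032% + 15% + 6.156% = 32.188%.
Rounded: 32.19%.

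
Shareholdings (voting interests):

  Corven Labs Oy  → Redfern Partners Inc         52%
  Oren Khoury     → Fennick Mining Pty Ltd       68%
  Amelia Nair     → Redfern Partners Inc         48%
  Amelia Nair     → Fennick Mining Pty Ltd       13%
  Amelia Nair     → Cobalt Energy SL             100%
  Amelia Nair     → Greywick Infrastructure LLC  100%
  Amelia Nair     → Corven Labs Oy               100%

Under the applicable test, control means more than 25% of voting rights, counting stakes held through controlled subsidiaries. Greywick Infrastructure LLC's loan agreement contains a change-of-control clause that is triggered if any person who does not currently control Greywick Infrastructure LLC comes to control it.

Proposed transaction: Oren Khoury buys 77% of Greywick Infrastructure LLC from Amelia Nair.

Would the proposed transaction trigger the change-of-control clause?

Yes

The purchase adds only to Oren's holdings (Amelia's stake shrinks), so Oren is the only person who could newly come to control Greywick.
Oren holds 68% of Fennick, so Oren controls Fennick.
Neither Oren nor any entity Oren controls holds any voting interest in Greywick.
So before the transaction, Oren does not control Greywick.
After the purchase, Oren holds 77% of Greywick directly, and Amelia's stake falls to 23%.
Oren holds 77% of Greywick, so Oren controls Greywick.
Oren did not control Greywick before and does after, so the clause is triggered.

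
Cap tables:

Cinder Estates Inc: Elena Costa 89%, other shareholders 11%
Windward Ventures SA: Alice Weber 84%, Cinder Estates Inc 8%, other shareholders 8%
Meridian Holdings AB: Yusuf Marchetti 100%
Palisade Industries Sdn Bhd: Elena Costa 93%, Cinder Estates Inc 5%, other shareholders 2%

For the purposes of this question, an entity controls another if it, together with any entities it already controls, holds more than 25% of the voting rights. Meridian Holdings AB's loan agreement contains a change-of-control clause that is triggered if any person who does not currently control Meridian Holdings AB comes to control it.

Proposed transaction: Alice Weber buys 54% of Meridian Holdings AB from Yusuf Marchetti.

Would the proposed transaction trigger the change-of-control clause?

Yes

The purchase adds only to Alice's holdings (Yusuf's stake shrinks), so Alice is the only person who could newly come to control Meridian.
Alice holds 84% of Windward, so Alice controls Windward.
Neither Alice nor any entity Alice controls holds any voting interest in Meridian.
So before the transaction, Alice does not control Meridian.
After the purchase, Alice holds 54% of Meridian directly, and Yusuf's stake falls to 46%.
Alice holds 54% of Meridian, so Alice controls Meridian.
Alice did not control Meridian before and does after, so the clause is triggered.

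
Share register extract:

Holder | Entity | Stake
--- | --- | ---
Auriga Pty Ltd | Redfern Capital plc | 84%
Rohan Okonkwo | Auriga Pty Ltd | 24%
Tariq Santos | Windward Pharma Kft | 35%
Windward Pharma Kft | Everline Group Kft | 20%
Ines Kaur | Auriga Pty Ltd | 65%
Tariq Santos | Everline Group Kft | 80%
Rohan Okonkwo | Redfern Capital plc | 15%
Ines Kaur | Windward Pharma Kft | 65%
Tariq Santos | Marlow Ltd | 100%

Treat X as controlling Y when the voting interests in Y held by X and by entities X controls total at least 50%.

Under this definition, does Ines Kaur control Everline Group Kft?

No

Ines holds 65% of Auriga, so Ines controls Auriga.
Ines holds 65% of Windward, so Ines controls Windward.
Auriga holds 84% of Redfern, so Ines controls Redfern.
In Everline, Ines's side holds only 20%, not ≥ 50%.
So Ines does not control Everline.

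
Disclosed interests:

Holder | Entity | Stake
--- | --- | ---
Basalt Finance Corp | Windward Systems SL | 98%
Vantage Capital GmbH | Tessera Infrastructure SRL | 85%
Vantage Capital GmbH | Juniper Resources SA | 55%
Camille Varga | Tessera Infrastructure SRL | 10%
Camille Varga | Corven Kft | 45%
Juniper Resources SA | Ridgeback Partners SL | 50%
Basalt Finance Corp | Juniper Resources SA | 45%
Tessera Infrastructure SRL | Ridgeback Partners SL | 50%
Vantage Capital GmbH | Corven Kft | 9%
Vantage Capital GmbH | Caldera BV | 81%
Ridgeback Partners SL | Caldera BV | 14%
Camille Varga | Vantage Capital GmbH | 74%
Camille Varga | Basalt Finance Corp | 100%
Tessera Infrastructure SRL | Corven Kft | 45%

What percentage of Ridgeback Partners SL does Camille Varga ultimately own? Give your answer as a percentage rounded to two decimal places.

Camille reaches Ridgeback along 4 paths.
Via Tessera: 10% × 50% = 5%.
Via Vantage → Tessera: 74% × 85% × 50% = 31.45%.
Via Vantage → Juniper: 74% × 55% × 50% = 20.35%.
Via Basalt → Juniper: 100% × 45% × 50% = 22.5%.
Total: 5% + 31.45% + 20.35% + 22.5% = 79.3%.
Rounded: 79.30%.

79.30%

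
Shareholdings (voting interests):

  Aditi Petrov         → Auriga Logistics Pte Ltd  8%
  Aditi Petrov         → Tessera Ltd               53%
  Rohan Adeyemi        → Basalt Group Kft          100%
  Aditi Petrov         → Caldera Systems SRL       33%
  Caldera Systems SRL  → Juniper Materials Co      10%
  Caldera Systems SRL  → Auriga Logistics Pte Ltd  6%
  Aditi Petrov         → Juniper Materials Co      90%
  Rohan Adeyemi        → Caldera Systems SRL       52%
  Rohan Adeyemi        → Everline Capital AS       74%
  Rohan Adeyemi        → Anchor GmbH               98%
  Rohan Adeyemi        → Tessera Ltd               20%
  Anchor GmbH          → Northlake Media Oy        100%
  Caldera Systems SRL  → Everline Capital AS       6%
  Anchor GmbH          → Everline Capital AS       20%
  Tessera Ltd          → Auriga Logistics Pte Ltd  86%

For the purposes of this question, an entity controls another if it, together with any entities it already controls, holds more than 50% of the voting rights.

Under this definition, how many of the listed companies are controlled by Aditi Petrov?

3

Aditi holds 53% of Tessera, so Aditi controls Tessera.
Aditi holds 90% of Juniper, so Aditi controls Juniper.
Tessera and Aditi together hold 86% + 8% = 94% of Auriga, so Aditi controls Auriga.
No other company's threshold is met.
Aditi controls 3 companies.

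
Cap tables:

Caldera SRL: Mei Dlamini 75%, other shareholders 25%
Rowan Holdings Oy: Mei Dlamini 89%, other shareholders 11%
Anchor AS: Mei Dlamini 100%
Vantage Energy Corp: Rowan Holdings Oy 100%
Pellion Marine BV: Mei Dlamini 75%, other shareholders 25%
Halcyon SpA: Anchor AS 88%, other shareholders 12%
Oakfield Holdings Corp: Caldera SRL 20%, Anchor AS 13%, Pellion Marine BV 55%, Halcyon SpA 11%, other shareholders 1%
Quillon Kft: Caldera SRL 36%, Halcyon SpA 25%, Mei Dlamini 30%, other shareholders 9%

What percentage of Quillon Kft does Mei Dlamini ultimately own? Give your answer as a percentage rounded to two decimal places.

79.00%

Mei reaches Quillon along 3 paths.
Via Caldera: 75% × 36% = 27%.
Via Anchor → Halcyon: 100% × 88% × 25% = 22%.
Direct stake: 30% = 30%.
Total: 27% + 22% + 30% = 79%.
Rounded: 79.00%.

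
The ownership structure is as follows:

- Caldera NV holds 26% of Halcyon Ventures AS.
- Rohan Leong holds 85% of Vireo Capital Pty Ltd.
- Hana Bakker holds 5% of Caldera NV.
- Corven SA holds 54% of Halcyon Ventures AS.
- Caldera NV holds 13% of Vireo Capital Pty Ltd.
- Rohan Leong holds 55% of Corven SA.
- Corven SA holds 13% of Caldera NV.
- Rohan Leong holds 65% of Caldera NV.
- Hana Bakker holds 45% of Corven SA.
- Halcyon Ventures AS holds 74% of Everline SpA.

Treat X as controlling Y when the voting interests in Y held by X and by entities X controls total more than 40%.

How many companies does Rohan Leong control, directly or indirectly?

5

Rohan holds 55% of Corven, so Rohan controls Corven.
Corven and Rohan together hold 13% + 65% = 78% of Caldera, so Rohan controls Caldera.
Caldera and Corven together hold 26% + 54% = 80% of Halcyon, so Rohan controls Halcyon.
Rohan and Caldera together hold 85% + 13% = 98% of Vireo, so Rohan controls Vireo.
Halcyon holds 74% of Everline, so Rohan controls Everline.
Rohan controls 5 companies.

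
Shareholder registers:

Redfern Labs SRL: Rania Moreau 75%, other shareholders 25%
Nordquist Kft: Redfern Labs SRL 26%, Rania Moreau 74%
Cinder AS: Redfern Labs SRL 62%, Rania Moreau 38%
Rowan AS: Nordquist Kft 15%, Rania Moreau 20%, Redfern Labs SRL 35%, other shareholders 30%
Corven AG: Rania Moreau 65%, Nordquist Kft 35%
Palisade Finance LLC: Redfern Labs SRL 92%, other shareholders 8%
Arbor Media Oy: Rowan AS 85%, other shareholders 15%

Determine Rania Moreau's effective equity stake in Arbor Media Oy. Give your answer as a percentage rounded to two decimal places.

Rania reaches Arbor along 4 paths.
Via Redfern → Nordquist → Rowan: 75% × 26% × 15% × 85% = 2.48625%.
Via Nordquist → Rowan: 74% × 15% × 85% = 9.435%.
Via Rowan: 20% × 85% = 17%.
Via Redfern → Rowan: 75% × 35% × 85% = 22.3125%.
Total: 2.48625% + 9.435% + 17% + 22.3125% = 51.23375%.
Rounded: 51.23%.

51.23%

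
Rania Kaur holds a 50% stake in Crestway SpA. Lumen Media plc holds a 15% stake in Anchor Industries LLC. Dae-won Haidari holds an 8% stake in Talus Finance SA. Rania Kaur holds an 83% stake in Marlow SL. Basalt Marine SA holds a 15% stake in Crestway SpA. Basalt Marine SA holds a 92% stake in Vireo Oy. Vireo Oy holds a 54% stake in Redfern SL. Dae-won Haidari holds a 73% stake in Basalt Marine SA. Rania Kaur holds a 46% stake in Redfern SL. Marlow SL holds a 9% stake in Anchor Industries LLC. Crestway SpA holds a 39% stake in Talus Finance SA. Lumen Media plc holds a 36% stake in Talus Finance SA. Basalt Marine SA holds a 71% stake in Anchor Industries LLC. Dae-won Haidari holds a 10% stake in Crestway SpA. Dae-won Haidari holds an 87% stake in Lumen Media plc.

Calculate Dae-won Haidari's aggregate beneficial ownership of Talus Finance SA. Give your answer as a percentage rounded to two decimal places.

Dae-won reaches Talus along 4 paths.
Via Crestway: 10% × 39% = 3.9%.
Via Basalt → Crestway: 73% × 15% × 39% = 4.2705%.
Via Lumen: 87% × 36% = 31.32%.
Direct stake: 8% = 8%.
Total: 3.9% + 4.2705% + 31.32% + 8% = 47.4905%.
Rounded: 47.49%.

47.49%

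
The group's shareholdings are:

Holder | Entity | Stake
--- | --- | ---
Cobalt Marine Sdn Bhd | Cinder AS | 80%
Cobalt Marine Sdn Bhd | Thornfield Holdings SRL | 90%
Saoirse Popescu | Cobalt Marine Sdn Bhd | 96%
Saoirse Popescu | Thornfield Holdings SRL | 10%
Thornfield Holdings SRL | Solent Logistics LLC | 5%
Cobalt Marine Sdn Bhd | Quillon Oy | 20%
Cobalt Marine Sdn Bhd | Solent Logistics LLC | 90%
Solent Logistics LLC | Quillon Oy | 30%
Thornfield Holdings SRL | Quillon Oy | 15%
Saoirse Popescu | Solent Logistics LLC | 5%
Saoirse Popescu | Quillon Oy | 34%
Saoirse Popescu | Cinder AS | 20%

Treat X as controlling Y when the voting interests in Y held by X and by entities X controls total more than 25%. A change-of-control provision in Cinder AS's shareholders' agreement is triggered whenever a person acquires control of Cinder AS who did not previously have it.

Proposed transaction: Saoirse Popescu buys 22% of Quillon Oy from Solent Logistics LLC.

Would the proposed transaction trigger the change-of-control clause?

No

The purchase adds only to Saoirse's holdings (Solent's stake shrinks), so Saoirse is the only person who could newly come to control Cinder.
Saoirse holds 96% of Cobalt, so Saoirse controls Cobalt.
Saoirse and Cobalt together hold 20% + 80% = 100% of Cinder, so Saoirse controls Cinder.
So Saoirse already controls Cinder before the transaction.
After the purchase, Saoirse's direct stake in Quillon rises to 34% + 22% = 56%, and Solent's stake falls to 8%.
Saoirse controlled Cinder already, so this is not a new person acquiring control; every other person's position is unchanged or reduced.
No new person acquires control, so the clause is not triggered.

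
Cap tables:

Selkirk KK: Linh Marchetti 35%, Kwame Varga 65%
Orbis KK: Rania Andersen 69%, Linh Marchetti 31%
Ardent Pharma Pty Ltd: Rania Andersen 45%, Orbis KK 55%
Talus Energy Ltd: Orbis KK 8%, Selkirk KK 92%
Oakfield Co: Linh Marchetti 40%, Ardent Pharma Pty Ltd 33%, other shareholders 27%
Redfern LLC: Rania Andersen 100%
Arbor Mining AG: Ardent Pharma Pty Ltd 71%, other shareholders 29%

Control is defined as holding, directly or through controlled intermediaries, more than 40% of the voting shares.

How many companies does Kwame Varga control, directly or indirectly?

2

Kwame holds 65% of Selkirk, so Kwame controls Selkirk.
Selkirk holds 92% of Talus, so Kwame controls Talus.
No other company's threshold is met.
Kwame controls 2 companies.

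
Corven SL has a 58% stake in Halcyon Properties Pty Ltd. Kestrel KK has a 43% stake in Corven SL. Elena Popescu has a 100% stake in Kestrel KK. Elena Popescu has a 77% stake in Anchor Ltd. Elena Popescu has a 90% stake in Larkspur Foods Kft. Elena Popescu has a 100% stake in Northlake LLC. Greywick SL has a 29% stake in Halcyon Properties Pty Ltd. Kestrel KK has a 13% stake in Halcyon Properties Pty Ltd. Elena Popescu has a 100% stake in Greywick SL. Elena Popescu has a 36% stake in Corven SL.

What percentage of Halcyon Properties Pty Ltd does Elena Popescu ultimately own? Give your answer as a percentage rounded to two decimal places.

Elena reaches Halcyon along 4 paths.
Via Kestrel: 100% × 13% = 13%.
Via Greywick: 100% × 29% = 29%.
Via Kestrel → Corven: 100% × 43% × 58% = 24.94%.
Via Corven: 36% × 58% = 20.88%.
Total: 13% + 29% + 24.94% + 20.88% = 87.82%.

87.82%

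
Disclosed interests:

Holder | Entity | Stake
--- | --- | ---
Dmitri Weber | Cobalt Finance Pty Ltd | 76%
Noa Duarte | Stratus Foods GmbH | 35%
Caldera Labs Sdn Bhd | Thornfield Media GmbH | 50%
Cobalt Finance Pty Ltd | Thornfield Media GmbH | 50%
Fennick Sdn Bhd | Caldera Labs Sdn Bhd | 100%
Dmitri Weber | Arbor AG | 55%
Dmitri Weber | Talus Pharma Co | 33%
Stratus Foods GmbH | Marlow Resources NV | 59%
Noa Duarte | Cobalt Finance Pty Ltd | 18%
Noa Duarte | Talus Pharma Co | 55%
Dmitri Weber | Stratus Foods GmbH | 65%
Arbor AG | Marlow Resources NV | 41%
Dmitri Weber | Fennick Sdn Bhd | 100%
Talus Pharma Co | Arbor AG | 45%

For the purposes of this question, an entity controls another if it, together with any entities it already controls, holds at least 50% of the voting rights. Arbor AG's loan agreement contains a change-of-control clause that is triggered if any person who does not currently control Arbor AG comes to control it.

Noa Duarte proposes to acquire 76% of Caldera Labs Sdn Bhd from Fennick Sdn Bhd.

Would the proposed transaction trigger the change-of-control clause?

No

The purchase adds only to Noa's holdings (Fennick's stake shrinks), so Noa is the only person who could newly come to control Arbor.
Noa holds 55% of Talus, so Noa controls Talus.
In Arbor, Noa's side holds only 45%, not ≥ 50%.
So before the transaction, Noa does not control Arbor.
After the purchase, Noa holds 76% of Caldera directly, and Fennick's stake falls to 24%.
Noa holds 76% of Caldera, so Noa controls Caldera.
Caldera holds 50% of Thornfield, so Noa controls Thornfield.
After the transaction, Noa's side holds 45% of Arbor, not ≥ 50%, so Noa still does not control Arbor.
No new person acquires control, so the clause is not triggered.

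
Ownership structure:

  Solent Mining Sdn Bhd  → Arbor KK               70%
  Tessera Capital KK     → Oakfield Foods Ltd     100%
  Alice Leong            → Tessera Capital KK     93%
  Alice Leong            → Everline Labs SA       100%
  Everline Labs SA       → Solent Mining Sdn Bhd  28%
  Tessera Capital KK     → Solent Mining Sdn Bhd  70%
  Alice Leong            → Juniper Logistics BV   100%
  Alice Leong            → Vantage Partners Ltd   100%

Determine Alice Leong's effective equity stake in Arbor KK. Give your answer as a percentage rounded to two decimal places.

65.17%

Alice reaches Arbor along 2 paths.
Via Everline → Solent: 100% × 28% × 70% = 19.6%.
Via Tessera → Solent: 93% × 70% × 70% = 45.57%.
Total: 19.6% + 45.57% = 65.17%.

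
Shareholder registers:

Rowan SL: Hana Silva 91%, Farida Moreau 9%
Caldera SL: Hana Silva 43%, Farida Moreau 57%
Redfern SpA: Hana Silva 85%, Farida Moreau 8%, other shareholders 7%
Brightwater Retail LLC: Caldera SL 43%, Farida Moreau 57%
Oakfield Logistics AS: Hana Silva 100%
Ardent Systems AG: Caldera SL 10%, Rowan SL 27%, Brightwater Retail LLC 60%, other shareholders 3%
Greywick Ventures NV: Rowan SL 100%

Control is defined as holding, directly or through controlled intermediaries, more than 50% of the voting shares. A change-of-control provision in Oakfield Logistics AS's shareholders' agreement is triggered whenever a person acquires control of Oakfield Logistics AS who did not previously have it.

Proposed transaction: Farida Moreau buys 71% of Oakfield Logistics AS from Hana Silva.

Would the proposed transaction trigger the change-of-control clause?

Yes

The purchase adds only to Farida's holdings (Hana's stake shrinks), so Farida is the only person who could newly come to control Oakfield.
Farida holds 57% of Caldera, so Farida controls Caldera.
Caldera and Farida together hold 43% + 57% = 100% of Brightwater, so Farida controls Brightwater.
Caldera and Brightwater together hold 10% + 60% = 70% of Ardent, so Farida controls Ardent.
Neither Farida nor any entity Farida controls holds any voting interest in Oakfield.
So before the transaction, Farida does not control Oakfield.
After the purchase, Farida holds 71% of Oakfield directly, and Hana's stake falls to 29%.
Farida holds 71% of Oakfield, so Farida controls Oakfield.
Farida did not control Oakfield before and does after, so the clause is triggered.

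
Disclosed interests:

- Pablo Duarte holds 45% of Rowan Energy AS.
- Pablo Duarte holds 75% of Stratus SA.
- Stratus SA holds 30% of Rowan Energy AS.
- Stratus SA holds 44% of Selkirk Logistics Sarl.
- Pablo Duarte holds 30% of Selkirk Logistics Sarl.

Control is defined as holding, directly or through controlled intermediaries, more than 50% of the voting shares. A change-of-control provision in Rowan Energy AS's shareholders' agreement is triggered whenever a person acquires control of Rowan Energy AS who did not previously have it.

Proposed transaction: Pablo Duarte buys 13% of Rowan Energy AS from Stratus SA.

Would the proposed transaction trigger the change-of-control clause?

The purchase adds only to Pablo's holdings (Stratus's stake shrinks), so Pablo is the only person who could newly come to control Rowan.
Pablo holds 75% of Stratus, so Pablo controls Stratus.
Stratus and Pablo together hold 30% + 45% = 75% of Rowan, so Pablo controls Rowan.
So Pablo already controls Rowan before the transaction.
After the purchase, Pablo's direct stake in Rowan rises to 45% + 13% = 58%, and Stratus's stake falls to 17%.
Pablo controlled Rowan already, so this is not a new person acquiring control; every other person's position is unchanged or reduced.
No new person acquires control, so the clause is not triggered.

No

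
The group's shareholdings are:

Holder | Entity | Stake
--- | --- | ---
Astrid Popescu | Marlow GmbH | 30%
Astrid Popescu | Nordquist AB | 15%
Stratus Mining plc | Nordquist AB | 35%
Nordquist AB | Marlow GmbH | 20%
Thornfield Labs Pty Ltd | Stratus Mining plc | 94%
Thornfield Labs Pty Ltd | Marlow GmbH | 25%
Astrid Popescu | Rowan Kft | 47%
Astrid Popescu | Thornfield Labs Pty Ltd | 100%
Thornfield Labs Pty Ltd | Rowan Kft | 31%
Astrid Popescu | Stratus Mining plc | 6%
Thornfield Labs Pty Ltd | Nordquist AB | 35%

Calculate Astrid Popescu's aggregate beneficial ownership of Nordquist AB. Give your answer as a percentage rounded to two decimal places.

Astrid reaches Nordquist along 4 paths.
Direct stake: 15% = 15%.
Via Thornfield: 100% × 35% = 35%.
Via Thornfield → Stratus: 100% × 94% × 35% = 32.9%.
Via Stratus: 6% × 35% = 2.1%.
Total: 15% + 35% + 32.9% + 2.1% = 85%.
Rounded: 85.00%.

85.00%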